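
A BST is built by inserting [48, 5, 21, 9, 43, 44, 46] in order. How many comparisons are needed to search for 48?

Search path for 48: 48
Found: True
Comparisons: 1


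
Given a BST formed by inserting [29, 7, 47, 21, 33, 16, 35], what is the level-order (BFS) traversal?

Tree insertion order: [29, 7, 47, 21, 33, 16, 35]
Tree (level-order array): [29, 7, 47, None, 21, 33, None, 16, None, None, 35]
BFS from the root, enqueuing left then right child of each popped node:
  queue [29] -> pop 29, enqueue [7, 47], visited so far: [29]
  queue [7, 47] -> pop 7, enqueue [21], visited so far: [29, 7]
  queue [47, 21] -> pop 47, enqueue [33], visited so far: [29, 7, 47]
  queue [21, 33] -> pop 21, enqueue [16], visited so far: [29, 7, 47, 21]
  queue [33, 16] -> pop 33, enqueue [35], visited so far: [29, 7, 47, 21, 33]
  queue [16, 35] -> pop 16, enqueue [none], visited so far: [29, 7, 47, 21, 33, 16]
  queue [35] -> pop 35, enqueue [none], visited so far: [29, 7, 47, 21, 33, 16, 35]
Result: [29, 7, 47, 21, 33, 16, 35]


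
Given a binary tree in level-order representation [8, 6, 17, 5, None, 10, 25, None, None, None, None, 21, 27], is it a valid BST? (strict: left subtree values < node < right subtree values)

Level-order array: [8, 6, 17, 5, None, 10, 25, None, None, None, None, 21, 27]
Validate using subtree bounds (lo, hi): at each node, require lo < value < hi,
then recurse left with hi=value and right with lo=value.
Preorder trace (stopping at first violation):
  at node 8 with bounds (-inf, +inf): OK
  at node 6 with bounds (-inf, 8): OK
  at node 5 with bounds (-inf, 6): OK
  at node 17 with bounds (8, +inf): OK
  at node 10 with bounds (8, 17): OK
  at node 25 with bounds (17, +inf): OK
  at node 21 with bounds (17, 25): OK
  at node 27 with bounds (25, +inf): OK
No violation found at any node.
Result: Valid BST


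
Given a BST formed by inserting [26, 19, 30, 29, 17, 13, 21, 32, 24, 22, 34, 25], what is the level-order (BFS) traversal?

Tree insertion order: [26, 19, 30, 29, 17, 13, 21, 32, 24, 22, 34, 25]
Tree (level-order array): [26, 19, 30, 17, 21, 29, 32, 13, None, None, 24, None, None, None, 34, None, None, 22, 25]
BFS from the root, enqueuing left then right child of each popped node:
  queue [26] -> pop 26, enqueue [19, 30], visited so far: [26]
  queue [19, 30] -> pop 19, enqueue [17, 21], visited so far: [26, 19]
  queue [30, 17, 21] -> pop 30, enqueue [29, 32], visited so far: [26, 19, 30]
  queue [17, 21, 29, 32] -> pop 17, enqueue [13], visited so far: [26, 19, 30, 17]
  queue [21, 29, 32, 13] -> pop 21, enqueue [24], visited so far: [26, 19, 30, 17, 21]
  queue [29, 32, 13, 24] -> pop 29, enqueue [none], visited so far: [26, 19, 30, 17, 21, 29]
  queue [32, 13, 24] -> pop 32, enqueue [34], visited so far: [26, 19, 30, 17, 21, 29, 32]
  queue [13, 24, 34] -> pop 13, enqueue [none], visited so far: [26, 19, 30, 17, 21, 29, 32, 13]
  queue [24, 34] -> pop 24, enqueue [22, 25], visited so far: [26, 19, 30, 17, 21, 29, 32, 13, 24]
  queue [34, 22, 25] -> pop 34, enqueue [none], visited so far: [26, 19, 30, 17, 21, 29, 32, 13, 24, 34]
  queue [22, 25] -> pop 22, enqueue [none], visited so far: [26, 19, 30, 17, 21, 29, 32, 13, 24, 34, 22]
  queue [25] -> pop 25, enqueue [none], visited so far: [26, 19, 30, 17, 21, 29, 32, 13, 24, 34, 22, 25]
Result: [26, 19, 30, 17, 21, 29, 32, 13, 24, 34, 22, 25]


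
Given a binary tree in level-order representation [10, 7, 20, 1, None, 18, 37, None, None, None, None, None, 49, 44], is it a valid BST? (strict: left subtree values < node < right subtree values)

Level-order array: [10, 7, 20, 1, None, 18, 37, None, None, None, None, None, 49, 44]
Validate using subtree bounds (lo, hi): at each node, require lo < value < hi,
then recurse left with hi=value and right with lo=value.
Preorder trace (stopping at first violation):
  at node 10 with bounds (-inf, +inf): OK
  at node 7 with bounds (-inf, 10): OK
  at node 1 with bounds (-inf, 7): OK
  at node 20 with bounds (10, +inf): OK
  at node 18 with bounds (10, 20): OK
  at node 37 with bounds (20, +inf): OK
  at node 49 with bounds (37, +inf): OK
  at node 44 with bounds (37, 49): OK
No violation found at any node.
Result: Valid BST


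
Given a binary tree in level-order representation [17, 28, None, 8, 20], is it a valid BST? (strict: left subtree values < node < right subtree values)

Level-order array: [17, 28, None, 8, 20]
Validate using subtree bounds (lo, hi): at each node, require lo < value < hi,
then recurse left with hi=value and right with lo=value.
Preorder trace (stopping at first violation):
  at node 17 with bounds (-inf, +inf): OK
  at node 28 with bounds (-inf, 17): VIOLATION
Node 28 violates its bound: not (-inf < 28 < 17).
Result: Not a valid BST


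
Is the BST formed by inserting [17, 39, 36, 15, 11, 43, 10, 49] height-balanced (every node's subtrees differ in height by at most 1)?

Tree (level-order array): [17, 15, 39, 11, None, 36, 43, 10, None, None, None, None, 49]
Definition: a tree is height-balanced if, at every node, |h(left) - h(right)| <= 1 (empty subtree has height -1).
Bottom-up per-node check:
  node 10: h_left=-1, h_right=-1, diff=0 [OK], height=0
  node 11: h_left=0, h_right=-1, diff=1 [OK], height=1
  node 15: h_left=1, h_right=-1, diff=2 [FAIL (|1--1|=2 > 1)], height=2
  node 36: h_left=-1, h_right=-1, diff=0 [OK], height=0
  node 49: h_left=-1, h_right=-1, diff=0 [OK], height=0
  node 43: h_left=-1, h_right=0, diff=1 [OK], height=1
  node 39: h_left=0, h_right=1, diff=1 [OK], height=2
  node 17: h_left=2, h_right=2, diff=0 [OK], height=3
Node 15 violates the condition: |1 - -1| = 2 > 1.
Result: Not balanced


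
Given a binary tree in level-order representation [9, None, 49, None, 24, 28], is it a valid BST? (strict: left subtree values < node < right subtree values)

Level-order array: [9, None, 49, None, 24, 28]
Validate using subtree bounds (lo, hi): at each node, require lo < value < hi,
then recurse left with hi=value and right with lo=value.
Preorder trace (stopping at first violation):
  at node 9 with bounds (-inf, +inf): OK
  at node 49 with bounds (9, +inf): OK
  at node 24 with bounds (49, +inf): VIOLATION
Node 24 violates its bound: not (49 < 24 < +inf).
Result: Not a valid BST


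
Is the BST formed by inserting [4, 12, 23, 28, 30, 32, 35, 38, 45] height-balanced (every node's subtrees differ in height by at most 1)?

Tree (level-order array): [4, None, 12, None, 23, None, 28, None, 30, None, 32, None, 35, None, 38, None, 45]
Definition: a tree is height-balanced if, at every node, |h(left) - h(right)| <= 1 (empty subtree has height -1).
Bottom-up per-node check:
  node 45: h_left=-1, h_right=-1, diff=0 [OK], height=0
  node 38: h_left=-1, h_right=0, diff=1 [OK], height=1
  node 35: h_left=-1, h_right=1, diff=2 [FAIL (|-1-1|=2 > 1)], height=2
  node 32: h_left=-1, h_right=2, diff=3 [FAIL (|-1-2|=3 > 1)], height=3
  node 30: h_left=-1, h_right=3, diff=4 [FAIL (|-1-3|=4 > 1)], height=4
  node 28: h_left=-1, h_right=4, diff=5 [FAIL (|-1-4|=5 > 1)], height=5
  node 23: h_left=-1, h_right=5, diff=6 [FAIL (|-1-5|=6 > 1)], height=6
  node 12: h_left=-1, h_right=6, diff=7 [FAIL (|-1-6|=7 > 1)], height=7
  node 4: h_left=-1, h_right=7, diff=8 [FAIL (|-1-7|=8 > 1)], height=8
Node 35 violates the condition: |-1 - 1| = 2 > 1.
Result: Not balanced


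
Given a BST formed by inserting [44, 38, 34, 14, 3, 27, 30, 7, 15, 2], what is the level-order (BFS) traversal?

Tree insertion order: [44, 38, 34, 14, 3, 27, 30, 7, 15, 2]
Tree (level-order array): [44, 38, None, 34, None, 14, None, 3, 27, 2, 7, 15, 30]
BFS from the root, enqueuing left then right child of each popped node:
  queue [44] -> pop 44, enqueue [38], visited so far: [44]
  queue [38] -> pop 38, enqueue [34], visited so far: [44, 38]
  queue [34] -> pop 34, enqueue [14], visited so far: [44, 38, 34]
  queue [14] -> pop 14, enqueue [3, 27], visited so far: [44, 38, 34, 14]
  queue [3, 27] -> pop 3, enqueue [2, 7], visited so far: [44, 38, 34, 14, 3]
  queue [27, 2, 7] -> pop 27, enqueue [15, 30], visited so far: [44, 38, 34, 14, 3, 27]
  queue [2, 7, 15, 30] -> pop 2, enqueue [none], visited so far: [44, 38, 34, 14, 3, 27, 2]
  queue [7, 15, 30] -> pop 7, enqueue [none], visited so far: [44, 38, 34, 14, 3, 27, 2, 7]
  queue [15, 30] -> pop 15, enqueue [none], visited so far: [44, 38, 34, 14, 3, 27, 2, 7, 15]
  queue [30] -> pop 30, enqueue [none], visited so far: [44, 38, 34, 14, 3, 27, 2, 7, 15, 30]
Result: [44, 38, 34, 14, 3, 27, 2, 7, 15, 30]


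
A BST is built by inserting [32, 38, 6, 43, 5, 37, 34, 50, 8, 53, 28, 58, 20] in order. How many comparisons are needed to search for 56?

Search path for 56: 32 -> 38 -> 43 -> 50 -> 53 -> 58
Found: False
Comparisons: 6


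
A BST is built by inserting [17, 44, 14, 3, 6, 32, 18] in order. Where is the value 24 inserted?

Starting tree (level order): [17, 14, 44, 3, None, 32, None, None, 6, 18]
Insertion path: 17 -> 44 -> 32 -> 18
Result: insert 24 as right child of 18
Final tree (level order): [17, 14, 44, 3, None, 32, None, None, 6, 18, None, None, None, None, 24]


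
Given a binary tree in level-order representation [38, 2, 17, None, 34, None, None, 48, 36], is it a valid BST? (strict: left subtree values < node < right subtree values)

Level-order array: [38, 2, 17, None, 34, None, None, 48, 36]
Validate using subtree bounds (lo, hi): at each node, require lo < value < hi,
then recurse left with hi=value and right with lo=value.
Preorder trace (stopping at first violation):
  at node 38 with bounds (-inf, +inf): OK
  at node 2 with bounds (-inf, 38): OK
  at node 34 with bounds (2, 38): OK
  at node 48 with bounds (2, 34): VIOLATION
Node 48 violates its bound: not (2 < 48 < 34).
Result: Not a valid BST


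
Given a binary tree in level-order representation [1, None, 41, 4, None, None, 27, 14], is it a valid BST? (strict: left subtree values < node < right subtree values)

Level-order array: [1, None, 41, 4, None, None, 27, 14]
Validate using subtree bounds (lo, hi): at each node, require lo < value < hi,
then recurse left with hi=value and right with lo=value.
Preorder trace (stopping at first violation):
  at node 1 with bounds (-inf, +inf): OK
  at node 41 with bounds (1, +inf): OK
  at node 4 with bounds (1, 41): OK
  at node 27 with bounds (4, 41): OK
  at node 14 with bounds (4, 27): OK
No violation found at any node.
Result: Valid BST


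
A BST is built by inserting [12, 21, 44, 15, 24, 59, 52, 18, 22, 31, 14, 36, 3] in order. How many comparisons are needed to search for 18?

Search path for 18: 12 -> 21 -> 15 -> 18
Found: True
Comparisons: 4


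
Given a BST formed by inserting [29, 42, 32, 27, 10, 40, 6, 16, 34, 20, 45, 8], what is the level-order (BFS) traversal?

Tree insertion order: [29, 42, 32, 27, 10, 40, 6, 16, 34, 20, 45, 8]
Tree (level-order array): [29, 27, 42, 10, None, 32, 45, 6, 16, None, 40, None, None, None, 8, None, 20, 34]
BFS from the root, enqueuing left then right child of each popped node:
  queue [29] -> pop 29, enqueue [27, 42], visited so far: [29]
  queue [27, 42] -> pop 27, enqueue [10], visited so far: [29, 27]
  queue [42, 10] -> pop 42, enqueue [32, 45], visited so far: [29, 27, 42]
  queue [10, 32, 45] -> pop 10, enqueue [6, 16], visited so far: [29, 27, 42, 10]
  queue [32, 45, 6, 16] -> pop 32, enqueue [40], visited so far: [29, 27, 42, 10, 32]
  queue [45, 6, 16, 40] -> pop 45, enqueue [none], visited so far: [29, 27, 42, 10, 32, 45]
  queue [6, 16, 40] -> pop 6, enqueue [8], visited so far: [29, 27, 42, 10, 32, 45, 6]
  queue [16, 40, 8] -> pop 16, enqueue [20], visited so far: [29, 27, 42, 10, 32, 45, 6, 16]
  queue [40, 8, 20] -> pop 40, enqueue [34], visited so far: [29, 27, 42, 10, 32, 45, 6, 16, 40]
  queue [8, 20, 34] -> pop 8, enqueue [none], visited so far: [29, 27, 42, 10, 32, 45, 6, 16, 40, 8]
  queue [20, 34] -> pop 20, enqueue [none], visited so far: [29, 27, 42, 10, 32, 45, 6, 16, 40, 8, 20]
  queue [34] -> pop 34, enqueue [none], visited so far: [29, 27, 42, 10, 32, 45, 6, 16, 40, 8, 20, 34]
Result: [29, 27, 42, 10, 32, 45, 6, 16, 40, 8, 20, 34]


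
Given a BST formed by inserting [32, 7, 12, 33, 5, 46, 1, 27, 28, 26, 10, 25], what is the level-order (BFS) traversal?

Tree insertion order: [32, 7, 12, 33, 5, 46, 1, 27, 28, 26, 10, 25]
Tree (level-order array): [32, 7, 33, 5, 12, None, 46, 1, None, 10, 27, None, None, None, None, None, None, 26, 28, 25]
BFS from the root, enqueuing left then right child of each popped node:
  queue [32] -> pop 32, enqueue [7, 33], visited so far: [32]
  queue [7, 33] -> pop 7, enqueue [5, 12], visited so far: [32, 7]
  queue [33, 5, 12] -> pop 33, enqueue [46], visited so far: [32, 7, 33]
  queue [5, 12, 46] -> pop 5, enqueue [1], visited so far: [32, 7, 33, 5]
  queue [12, 46, 1] -> pop 12, enqueue [10, 27], visited so far: [32, 7, 33, 5, 12]
  queue [46, 1, 10, 27] -> pop 46, enqueue [none], visited so far: [32, 7, 33, 5, 12, 46]
  queue [1, 10, 27] -> pop 1, enqueue [none], visited so far: [32, 7, 33, 5, 12, 46, 1]
  queue [10, 27] -> pop 10, enqueue [none], visited so far: [32, 7, 33, 5, 12, 46, 1, 10]
  queue [27] -> pop 27, enqueue [26, 28], visited so far: [32, 7, 33, 5, 12, 46, 1, 10, 27]
  queue [26, 28] -> pop 26, enqueue [25], visited so far: [32, 7, 33, 5, 12, 46, 1, 10, 27, 26]
  queue [28, 25] -> pop 28, enqueue [none], visited so far: [32, 7, 33, 5, 12, 46, 1, 10, 27, 26, 28]
  queue [25] -> pop 25, enqueue [none], visited so far: [32, 7, 33, 5, 12, 46, 1, 10, 27, 26, 28, 25]
Result: [32, 7, 33, 5, 12, 46, 1, 10, 27, 26, 28, 25]


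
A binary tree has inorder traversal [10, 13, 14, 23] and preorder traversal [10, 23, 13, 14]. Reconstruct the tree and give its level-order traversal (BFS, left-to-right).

Inorder:  [10, 13, 14, 23]
Preorder: [10, 23, 13, 14]
Algorithm: preorder visits root first, so consume preorder in order;
for each root, split the current inorder slice at that value into
left-subtree inorder and right-subtree inorder, then recurse.
Recursive splits:
  root=10; inorder splits into left=[], right=[13, 14, 23]
  root=23; inorder splits into left=[13, 14], right=[]
  root=13; inorder splits into left=[], right=[14]
  root=14; inorder splits into left=[], right=[]
Reconstructed level-order: [10, 23, 13, 14]


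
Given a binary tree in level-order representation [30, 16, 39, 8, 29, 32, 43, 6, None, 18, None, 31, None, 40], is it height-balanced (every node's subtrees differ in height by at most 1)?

Tree (level-order array): [30, 16, 39, 8, 29, 32, 43, 6, None, 18, None, 31, None, 40]
Definition: a tree is height-balanced if, at every node, |h(left) - h(right)| <= 1 (empty subtree has height -1).
Bottom-up per-node check:
  node 6: h_left=-1, h_right=-1, diff=0 [OK], height=0
  node 8: h_left=0, h_right=-1, diff=1 [OK], height=1
  node 18: h_left=-1, h_right=-1, diff=0 [OK], height=0
  node 29: h_left=0, h_right=-1, diff=1 [OK], height=1
  node 16: h_left=1, h_right=1, diff=0 [OK], height=2
  node 31: h_left=-1, h_right=-1, diff=0 [OK], height=0
  node 32: h_left=0, h_right=-1, diff=1 [OK], height=1
  node 40: h_left=-1, h_right=-1, diff=0 [OK], height=0
  node 43: h_left=0, h_right=-1, diff=1 [OK], height=1
  node 39: h_left=1, h_right=1, diff=0 [OK], height=2
  node 30: h_left=2, h_right=2, diff=0 [OK], height=3
All nodes satisfy the balance condition.
Result: Balanced


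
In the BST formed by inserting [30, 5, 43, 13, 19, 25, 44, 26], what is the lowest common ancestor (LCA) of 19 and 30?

Tree insertion order: [30, 5, 43, 13, 19, 25, 44, 26]
Tree (level-order array): [30, 5, 43, None, 13, None, 44, None, 19, None, None, None, 25, None, 26]
In a BST, the LCA of p=19, q=30 is the first node v on the
root-to-leaf path with p <= v <= q (go left if both < v, right if both > v).
Walk from root:
  at 30: 19 <= 30 <= 30, this is the LCA
LCA = 30


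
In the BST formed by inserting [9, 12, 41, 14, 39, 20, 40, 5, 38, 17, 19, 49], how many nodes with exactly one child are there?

Tree built from: [9, 12, 41, 14, 39, 20, 40, 5, 38, 17, 19, 49]
Tree (level-order array): [9, 5, 12, None, None, None, 41, 14, 49, None, 39, None, None, 20, 40, 17, 38, None, None, None, 19]
Rule: These are nodes with exactly 1 non-null child.
Per-node child counts:
  node 9: 2 child(ren)
  node 5: 0 child(ren)
  node 12: 1 child(ren)
  node 41: 2 child(ren)
  node 14: 1 child(ren)
  node 39: 2 child(ren)
  node 20: 2 child(ren)
  node 17: 1 child(ren)
  node 19: 0 child(ren)
  node 38: 0 child(ren)
  node 40: 0 child(ren)
  node 49: 0 child(ren)
Matching nodes: [12, 14, 17]
Count of nodes with exactly one child: 3


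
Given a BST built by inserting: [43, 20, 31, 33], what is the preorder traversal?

Tree insertion order: [43, 20, 31, 33]
Tree (level-order array): [43, 20, None, None, 31, None, 33]
Preorder traversal: [43, 20, 31, 33]


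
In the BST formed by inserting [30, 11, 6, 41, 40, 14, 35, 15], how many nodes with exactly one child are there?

Tree built from: [30, 11, 6, 41, 40, 14, 35, 15]
Tree (level-order array): [30, 11, 41, 6, 14, 40, None, None, None, None, 15, 35]
Rule: These are nodes with exactly 1 non-null child.
Per-node child counts:
  node 30: 2 child(ren)
  node 11: 2 child(ren)
  node 6: 0 child(ren)
  node 14: 1 child(ren)
  node 15: 0 child(ren)
  node 41: 1 child(ren)
  node 40: 1 child(ren)
  node 35: 0 child(ren)
Matching nodes: [14, 41, 40]
Count of nodes with exactly one child: 3


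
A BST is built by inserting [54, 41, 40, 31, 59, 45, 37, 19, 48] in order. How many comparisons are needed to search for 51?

Search path for 51: 54 -> 41 -> 45 -> 48
Found: False
Comparisons: 4


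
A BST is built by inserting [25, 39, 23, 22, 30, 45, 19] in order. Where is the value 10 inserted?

Starting tree (level order): [25, 23, 39, 22, None, 30, 45, 19]
Insertion path: 25 -> 23 -> 22 -> 19
Result: insert 10 as left child of 19
Final tree (level order): [25, 23, 39, 22, None, 30, 45, 19, None, None, None, None, None, 10]


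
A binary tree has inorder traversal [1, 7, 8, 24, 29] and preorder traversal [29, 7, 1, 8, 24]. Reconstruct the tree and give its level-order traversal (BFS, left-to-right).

Inorder:  [1, 7, 8, 24, 29]
Preorder: [29, 7, 1, 8, 24]
Algorithm: preorder visits root first, so consume preorder in order;
for each root, split the current inorder slice at that value into
left-subtree inorder and right-subtree inorder, then recurse.
Recursive splits:
  root=29; inorder splits into left=[1, 7, 8, 24], right=[]
  root=7; inorder splits into left=[1], right=[8, 24]
  root=1; inorder splits into left=[], right=[]
  root=8; inorder splits into left=[], right=[24]
  root=24; inorder splits into left=[], right=[]
Reconstructed level-order: [29, 7, 1, 8, 24]


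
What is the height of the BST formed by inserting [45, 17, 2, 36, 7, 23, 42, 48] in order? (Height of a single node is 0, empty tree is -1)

Insertion order: [45, 17, 2, 36, 7, 23, 42, 48]
Tree (level-order array): [45, 17, 48, 2, 36, None, None, None, 7, 23, 42]
Compute height bottom-up (empty subtree = -1):
  height(7) = 1 + max(-1, -1) = 0
  height(2) = 1 + max(-1, 0) = 1
  height(23) = 1 + max(-1, -1) = 0
  height(42) = 1 + max(-1, -1) = 0
  height(36) = 1 + max(0, 0) = 1
  height(17) = 1 + max(1, 1) = 2
  height(48) = 1 + max(-1, -1) = 0
  height(45) = 1 + max(2, 0) = 3
Height = 3


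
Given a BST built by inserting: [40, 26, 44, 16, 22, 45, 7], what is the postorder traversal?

Tree insertion order: [40, 26, 44, 16, 22, 45, 7]
Tree (level-order array): [40, 26, 44, 16, None, None, 45, 7, 22]
Postorder traversal: [7, 22, 16, 26, 45, 44, 40]


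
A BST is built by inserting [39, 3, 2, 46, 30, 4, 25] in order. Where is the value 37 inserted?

Starting tree (level order): [39, 3, 46, 2, 30, None, None, None, None, 4, None, None, 25]
Insertion path: 39 -> 3 -> 30
Result: insert 37 as right child of 30
Final tree (level order): [39, 3, 46, 2, 30, None, None, None, None, 4, 37, None, 25]


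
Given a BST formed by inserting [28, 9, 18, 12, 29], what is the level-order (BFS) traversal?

Tree insertion order: [28, 9, 18, 12, 29]
Tree (level-order array): [28, 9, 29, None, 18, None, None, 12]
BFS from the root, enqueuing left then right child of each popped node:
  queue [28] -> pop 28, enqueue [9, 29], visited so far: [28]
  queue [9, 29] -> pop 9, enqueue [18], visited so far: [28, 9]
  queue [29, 18] -> pop 29, enqueue [none], visited so far: [28, 9, 29]
  queue [18] -> pop 18, enqueue [12], visited so far: [28, 9, 29, 18]
  queue [12] -> pop 12, enqueue [none], visited so far: [28, 9, 29, 18, 12]
Result: [28, 9, 29, 18, 12]


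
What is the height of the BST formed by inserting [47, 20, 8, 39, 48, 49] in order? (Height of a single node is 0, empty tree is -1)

Insertion order: [47, 20, 8, 39, 48, 49]
Tree (level-order array): [47, 20, 48, 8, 39, None, 49]
Compute height bottom-up (empty subtree = -1):
  height(8) = 1 + max(-1, -1) = 0
  height(39) = 1 + max(-1, -1) = 0
  height(20) = 1 + max(0, 0) = 1
  height(49) = 1 + max(-1, -1) = 0
  height(48) = 1 + max(-1, 0) = 1
  height(47) = 1 + max(1, 1) = 2
Height = 2


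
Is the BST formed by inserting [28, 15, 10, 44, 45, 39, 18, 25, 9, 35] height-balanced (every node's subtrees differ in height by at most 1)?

Tree (level-order array): [28, 15, 44, 10, 18, 39, 45, 9, None, None, 25, 35]
Definition: a tree is height-balanced if, at every node, |h(left) - h(right)| <= 1 (empty subtree has height -1).
Bottom-up per-node check:
  node 9: h_left=-1, h_right=-1, diff=0 [OK], height=0
  node 10: h_left=0, h_right=-1, diff=1 [OK], height=1
  node 25: h_left=-1, h_right=-1, diff=0 [OK], height=0
  node 18: h_left=-1, h_right=0, diff=1 [OK], height=1
  node 15: h_left=1, h_right=1, diff=0 [OK], height=2
  node 35: h_left=-1, h_right=-1, diff=0 [OK], height=0
  node 39: h_left=0, h_right=-1, diff=1 [OK], height=1
  node 45: h_left=-1, h_right=-1, diff=0 [OK], height=0
  node 44: h_left=1, h_right=0, diff=1 [OK], height=2
  node 28: h_left=2, h_right=2, diff=0 [OK], height=3
All nodes satisfy the balance condition.
Result: Balanced


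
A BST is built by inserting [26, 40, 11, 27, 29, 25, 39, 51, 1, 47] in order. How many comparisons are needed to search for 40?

Search path for 40: 26 -> 40
Found: True
Comparisons: 2


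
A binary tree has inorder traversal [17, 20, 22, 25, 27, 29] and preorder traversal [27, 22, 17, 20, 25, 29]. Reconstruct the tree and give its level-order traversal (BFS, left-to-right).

Inorder:  [17, 20, 22, 25, 27, 29]
Preorder: [27, 22, 17, 20, 25, 29]
Algorithm: preorder visits root first, so consume preorder in order;
for each root, split the current inorder slice at that value into
left-subtree inorder and right-subtree inorder, then recurse.
Recursive splits:
  root=27; inorder splits into left=[17, 20, 22, 25], right=[29]
  root=22; inorder splits into left=[17, 20], right=[25]
  root=17; inorder splits into left=[], right=[20]
  root=20; inorder splits into left=[], right=[]
  root=25; inorder splits into left=[], right=[]
  root=29; inorder splits into left=[], right=[]
Reconstructed level-order: [27, 22, 29, 17, 25, 20]


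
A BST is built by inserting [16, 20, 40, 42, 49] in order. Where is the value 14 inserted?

Starting tree (level order): [16, None, 20, None, 40, None, 42, None, 49]
Insertion path: 16
Result: insert 14 as left child of 16
Final tree (level order): [16, 14, 20, None, None, None, 40, None, 42, None, 49]


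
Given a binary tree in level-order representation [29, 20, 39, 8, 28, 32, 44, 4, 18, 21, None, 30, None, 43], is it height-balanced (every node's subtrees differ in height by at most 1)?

Tree (level-order array): [29, 20, 39, 8, 28, 32, 44, 4, 18, 21, None, 30, None, 43]
Definition: a tree is height-balanced if, at every node, |h(left) - h(right)| <= 1 (empty subtree has height -1).
Bottom-up per-node check:
  node 4: h_left=-1, h_right=-1, diff=0 [OK], height=0
  node 18: h_left=-1, h_right=-1, diff=0 [OK], height=0
  node 8: h_left=0, h_right=0, diff=0 [OK], height=1
  node 21: h_left=-1, h_right=-1, diff=0 [OK], height=0
  node 28: h_left=0, h_right=-1, diff=1 [OK], height=1
  node 20: h_left=1, h_right=1, diff=0 [OK], height=2
  node 30: h_left=-1, h_right=-1, diff=0 [OK], height=0
  node 32: h_left=0, h_right=-1, diff=1 [OK], height=1
  node 43: h_left=-1, h_right=-1, diff=0 [OK], height=0
  node 44: h_left=0, h_right=-1, diff=1 [OK], height=1
  node 39: h_left=1, h_right=1, diff=0 [OK], height=2
  node 29: h_left=2, h_right=2, diff=0 [OK], height=3
All nodes satisfy the balance condition.
Result: Balanced


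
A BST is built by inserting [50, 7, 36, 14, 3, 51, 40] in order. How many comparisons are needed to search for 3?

Search path for 3: 50 -> 7 -> 3
Found: True
Comparisons: 3


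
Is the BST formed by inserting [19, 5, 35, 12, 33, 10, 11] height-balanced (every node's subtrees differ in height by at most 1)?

Tree (level-order array): [19, 5, 35, None, 12, 33, None, 10, None, None, None, None, 11]
Definition: a tree is height-balanced if, at every node, |h(left) - h(right)| <= 1 (empty subtree has height -1).
Bottom-up per-node check:
  node 11: h_left=-1, h_right=-1, diff=0 [OK], height=0
  node 10: h_left=-1, h_right=0, diff=1 [OK], height=1
  node 12: h_left=1, h_right=-1, diff=2 [FAIL (|1--1|=2 > 1)], height=2
  node 5: h_left=-1, h_right=2, diff=3 [FAIL (|-1-2|=3 > 1)], height=3
  node 33: h_left=-1, h_right=-1, diff=0 [OK], height=0
  node 35: h_left=0, h_right=-1, diff=1 [OK], height=1
  node 19: h_left=3, h_right=1, diff=2 [FAIL (|3-1|=2 > 1)], height=4
Node 12 violates the condition: |1 - -1| = 2 > 1.
Result: Not balanced


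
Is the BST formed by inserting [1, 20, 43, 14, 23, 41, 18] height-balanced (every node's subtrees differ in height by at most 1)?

Tree (level-order array): [1, None, 20, 14, 43, None, 18, 23, None, None, None, None, 41]
Definition: a tree is height-balanced if, at every node, |h(left) - h(right)| <= 1 (empty subtree has height -1).
Bottom-up per-node check:
  node 18: h_left=-1, h_right=-1, diff=0 [OK], height=0
  node 14: h_left=-1, h_right=0, diff=1 [OK], height=1
  node 41: h_left=-1, h_right=-1, diff=0 [OK], height=0
  node 23: h_left=-1, h_right=0, diff=1 [OK], height=1
  node 43: h_left=1, h_right=-1, diff=2 [FAIL (|1--1|=2 > 1)], height=2
  node 20: h_left=1, h_right=2, diff=1 [OK], height=3
  node 1: h_left=-1, h_right=3, diff=4 [FAIL (|-1-3|=4 > 1)], height=4
Node 43 violates the condition: |1 - -1| = 2 > 1.
Result: Not balanced


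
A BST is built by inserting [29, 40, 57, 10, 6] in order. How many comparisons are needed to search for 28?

Search path for 28: 29 -> 10
Found: False
Comparisons: 2


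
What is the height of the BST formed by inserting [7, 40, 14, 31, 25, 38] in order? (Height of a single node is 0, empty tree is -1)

Insertion order: [7, 40, 14, 31, 25, 38]
Tree (level-order array): [7, None, 40, 14, None, None, 31, 25, 38]
Compute height bottom-up (empty subtree = -1):
  height(25) = 1 + max(-1, -1) = 0
  height(38) = 1 + max(-1, -1) = 0
  height(31) = 1 + max(0, 0) = 1
  height(14) = 1 + max(-1, 1) = 2
  height(40) = 1 + max(2, -1) = 3
  height(7) = 1 + max(-1, 3) = 4
Height = 4


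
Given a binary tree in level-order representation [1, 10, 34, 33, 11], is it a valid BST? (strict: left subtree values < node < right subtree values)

Level-order array: [1, 10, 34, 33, 11]
Validate using subtree bounds (lo, hi): at each node, require lo < value < hi,
then recurse left with hi=value and right with lo=value.
Preorder trace (stopping at first violation):
  at node 1 with bounds (-inf, +inf): OK
  at node 10 with bounds (-inf, 1): VIOLATION
Node 10 violates its bound: not (-inf < 10 < 1).
Result: Not a valid BST


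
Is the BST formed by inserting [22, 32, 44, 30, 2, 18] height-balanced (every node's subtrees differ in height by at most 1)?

Tree (level-order array): [22, 2, 32, None, 18, 30, 44]
Definition: a tree is height-balanced if, at every node, |h(left) - h(right)| <= 1 (empty subtree has height -1).
Bottom-up per-node check:
  node 18: h_left=-1, h_right=-1, diff=0 [OK], height=0
  node 2: h_left=-1, h_right=0, diff=1 [OK], height=1
  node 30: h_left=-1, h_right=-1, diff=0 [OK], height=0
  node 44: h_left=-1, h_right=-1, diff=0 [OK], height=0
  node 32: h_left=0, h_right=0, diff=0 [OK], height=1
  node 22: h_left=1, h_right=1, diff=0 [OK], height=2
All nodes satisfy the balance condition.
Result: Balanced


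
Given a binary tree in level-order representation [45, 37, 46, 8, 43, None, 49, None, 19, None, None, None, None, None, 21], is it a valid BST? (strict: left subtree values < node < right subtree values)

Level-order array: [45, 37, 46, 8, 43, None, 49, None, 19, None, None, None, None, None, 21]
Validate using subtree bounds (lo, hi): at each node, require lo < value < hi,
then recurse left with hi=value and right with lo=value.
Preorder trace (stopping at first violation):
  at node 45 with bounds (-inf, +inf): OK
  at node 37 with bounds (-inf, 45): OK
  at node 8 with bounds (-inf, 37): OK
  at node 19 with bounds (8, 37): OK
  at node 21 with bounds (19, 37): OK
  at node 43 with bounds (37, 45): OK
  at node 46 with bounds (45, +inf): OK
  at node 49 with bounds (46, +inf): OK
No violation found at any node.
Result: Valid BST


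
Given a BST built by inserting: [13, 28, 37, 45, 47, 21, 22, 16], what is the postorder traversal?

Tree insertion order: [13, 28, 37, 45, 47, 21, 22, 16]
Tree (level-order array): [13, None, 28, 21, 37, 16, 22, None, 45, None, None, None, None, None, 47]
Postorder traversal: [16, 22, 21, 47, 45, 37, 28, 13]


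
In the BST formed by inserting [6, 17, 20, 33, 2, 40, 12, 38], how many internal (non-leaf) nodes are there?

Tree built from: [6, 17, 20, 33, 2, 40, 12, 38]
Tree (level-order array): [6, 2, 17, None, None, 12, 20, None, None, None, 33, None, 40, 38]
Rule: An internal node has at least one child.
Per-node child counts:
  node 6: 2 child(ren)
  node 2: 0 child(ren)
  node 17: 2 child(ren)
  node 12: 0 child(ren)
  node 20: 1 child(ren)
  node 33: 1 child(ren)
  node 40: 1 child(ren)
  node 38: 0 child(ren)
Matching nodes: [6, 17, 20, 33, 40]
Count of internal (non-leaf) nodes: 5


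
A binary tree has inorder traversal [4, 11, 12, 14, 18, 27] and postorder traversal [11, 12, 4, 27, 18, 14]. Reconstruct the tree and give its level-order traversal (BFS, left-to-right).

Inorder:   [4, 11, 12, 14, 18, 27]
Postorder: [11, 12, 4, 27, 18, 14]
Algorithm: postorder visits root last, so walk postorder right-to-left;
each value is the root of the current inorder slice — split it at that
value, recurse on the right subtree first, then the left.
Recursive splits:
  root=14; inorder splits into left=[4, 11, 12], right=[18, 27]
  root=18; inorder splits into left=[], right=[27]
  root=27; inorder splits into left=[], right=[]
  root=4; inorder splits into left=[], right=[11, 12]
  root=12; inorder splits into left=[11], right=[]
  root=11; inorder splits into left=[], right=[]
Reconstructed level-order: [14, 4, 18, 12, 27, 11]


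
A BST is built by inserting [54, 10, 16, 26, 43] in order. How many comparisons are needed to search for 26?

Search path for 26: 54 -> 10 -> 16 -> 26
Found: True
Comparisons: 4


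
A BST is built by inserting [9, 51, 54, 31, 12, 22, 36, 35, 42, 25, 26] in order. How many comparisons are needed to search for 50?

Search path for 50: 9 -> 51 -> 31 -> 36 -> 42
Found: False
Comparisons: 5


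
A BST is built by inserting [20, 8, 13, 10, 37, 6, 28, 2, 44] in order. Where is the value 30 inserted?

Starting tree (level order): [20, 8, 37, 6, 13, 28, 44, 2, None, 10]
Insertion path: 20 -> 37 -> 28
Result: insert 30 as right child of 28
Final tree (level order): [20, 8, 37, 6, 13, 28, 44, 2, None, 10, None, None, 30]


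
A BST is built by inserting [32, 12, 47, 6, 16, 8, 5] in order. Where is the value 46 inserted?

Starting tree (level order): [32, 12, 47, 6, 16, None, None, 5, 8]
Insertion path: 32 -> 47
Result: insert 46 as left child of 47
Final tree (level order): [32, 12, 47, 6, 16, 46, None, 5, 8]


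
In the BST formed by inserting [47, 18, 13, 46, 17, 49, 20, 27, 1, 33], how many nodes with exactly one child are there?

Tree built from: [47, 18, 13, 46, 17, 49, 20, 27, 1, 33]
Tree (level-order array): [47, 18, 49, 13, 46, None, None, 1, 17, 20, None, None, None, None, None, None, 27, None, 33]
Rule: These are nodes with exactly 1 non-null child.
Per-node child counts:
  node 47: 2 child(ren)
  node 18: 2 child(ren)
  node 13: 2 child(ren)
  node 1: 0 child(ren)
  node 17: 0 child(ren)
  node 46: 1 child(ren)
  node 20: 1 child(ren)
  node 27: 1 child(ren)
  node 33: 0 child(ren)
  node 49: 0 child(ren)
Matching nodes: [46, 20, 27]
Count of nodes with exactly one child: 3


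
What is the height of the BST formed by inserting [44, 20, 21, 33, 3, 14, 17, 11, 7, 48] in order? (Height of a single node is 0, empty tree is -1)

Insertion order: [44, 20, 21, 33, 3, 14, 17, 11, 7, 48]
Tree (level-order array): [44, 20, 48, 3, 21, None, None, None, 14, None, 33, 11, 17, None, None, 7]
Compute height bottom-up (empty subtree = -1):
  height(7) = 1 + max(-1, -1) = 0
  height(11) = 1 + max(0, -1) = 1
  height(17) = 1 + max(-1, -1) = 0
  height(14) = 1 + max(1, 0) = 2
  height(3) = 1 + max(-1, 2) = 3
  height(33) = 1 + max(-1, -1) = 0
  height(21) = 1 + max(-1, 0) = 1
  height(20) = 1 + max(3, 1) = 4
  height(48) = 1 + max(-1, -1) = 0
  height(44) = 1 + max(4, 0) = 5
Height = 5


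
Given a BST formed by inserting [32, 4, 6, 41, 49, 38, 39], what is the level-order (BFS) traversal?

Tree insertion order: [32, 4, 6, 41, 49, 38, 39]
Tree (level-order array): [32, 4, 41, None, 6, 38, 49, None, None, None, 39]
BFS from the root, enqueuing left then right child of each popped node:
  queue [32] -> pop 32, enqueue [4, 41], visited so far: [32]
  queue [4, 41] -> pop 4, enqueue [6], visited so far: [32, 4]
  queue [41, 6] -> pop 41, enqueue [38, 49], visited so far: [32, 4, 41]
  queue [6, 38, 49] -> pop 6, enqueue [none], visited so far: [32, 4, 41, 6]
  queue [38, 49] -> pop 38, enqueue [39], visited so far: [32, 4, 41, 6, 38]
  queue [49, 39] -> pop 49, enqueue [none], visited so far: [32, 4, 41, 6, 38, 49]
  queue [39] -> pop 39, enqueue [none], visited so far: [32, 4, 41, 6, 38, 49, 39]
Result: [32, 4, 41, 6, 38, 49, 39]


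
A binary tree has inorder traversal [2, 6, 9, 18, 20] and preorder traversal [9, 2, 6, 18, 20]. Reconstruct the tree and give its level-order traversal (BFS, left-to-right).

Inorder:  [2, 6, 9, 18, 20]
Preorder: [9, 2, 6, 18, 20]
Algorithm: preorder visits root first, so consume preorder in order;
for each root, split the current inorder slice at that value into
left-subtree inorder and right-subtree inorder, then recurse.
Recursive splits:
  root=9; inorder splits into left=[2, 6], right=[18, 20]
  root=2; inorder splits into left=[], right=[6]
  root=6; inorder splits into left=[], right=[]
  root=18; inorder splits into left=[], right=[20]
  root=20; inorder splits into left=[], right=[]
Reconstructed level-order: [9, 2, 18, 6, 20]


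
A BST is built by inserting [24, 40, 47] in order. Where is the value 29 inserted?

Starting tree (level order): [24, None, 40, None, 47]
Insertion path: 24 -> 40
Result: insert 29 as left child of 40
Final tree (level order): [24, None, 40, 29, 47]


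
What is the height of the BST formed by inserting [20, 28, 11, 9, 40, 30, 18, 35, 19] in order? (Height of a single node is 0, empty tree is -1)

Insertion order: [20, 28, 11, 9, 40, 30, 18, 35, 19]
Tree (level-order array): [20, 11, 28, 9, 18, None, 40, None, None, None, 19, 30, None, None, None, None, 35]
Compute height bottom-up (empty subtree = -1):
  height(9) = 1 + max(-1, -1) = 0
  height(19) = 1 + max(-1, -1) = 0
  height(18) = 1 + max(-1, 0) = 1
  height(11) = 1 + max(0, 1) = 2
  height(35) = 1 + max(-1, -1) = 0
  height(30) = 1 + max(-1, 0) = 1
  height(40) = 1 + max(1, -1) = 2
  height(28) = 1 + max(-1, 2) = 3
  height(20) = 1 + max(2, 3) = 4
Height = 4


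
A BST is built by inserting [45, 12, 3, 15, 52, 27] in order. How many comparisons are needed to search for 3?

Search path for 3: 45 -> 12 -> 3
Found: True
Comparisons: 3


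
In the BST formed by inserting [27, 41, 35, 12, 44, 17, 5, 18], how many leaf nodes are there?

Tree built from: [27, 41, 35, 12, 44, 17, 5, 18]
Tree (level-order array): [27, 12, 41, 5, 17, 35, 44, None, None, None, 18]
Rule: A leaf has 0 children.
Per-node child counts:
  node 27: 2 child(ren)
  node 12: 2 child(ren)
  node 5: 0 child(ren)
  node 17: 1 child(ren)
  node 18: 0 child(ren)
  node 41: 2 child(ren)
  node 35: 0 child(ren)
  node 44: 0 child(ren)
Matching nodes: [5, 18, 35, 44]
Count of leaf nodes: 4


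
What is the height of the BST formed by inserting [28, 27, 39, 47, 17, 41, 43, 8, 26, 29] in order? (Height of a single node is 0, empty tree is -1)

Insertion order: [28, 27, 39, 47, 17, 41, 43, 8, 26, 29]
Tree (level-order array): [28, 27, 39, 17, None, 29, 47, 8, 26, None, None, 41, None, None, None, None, None, None, 43]
Compute height bottom-up (empty subtree = -1):
  height(8) = 1 + max(-1, -1) = 0
  height(26) = 1 + max(-1, -1) = 0
  height(17) = 1 + max(0, 0) = 1
  height(27) = 1 + max(1, -1) = 2
  height(29) = 1 + max(-1, -1) = 0
  height(43) = 1 + max(-1, -1) = 0
  height(41) = 1 + max(-1, 0) = 1
  height(47) = 1 + max(1, -1) = 2
  height(39) = 1 + max(0, 2) = 3
  height(28) = 1 + max(2, 3) = 4
Height = 4


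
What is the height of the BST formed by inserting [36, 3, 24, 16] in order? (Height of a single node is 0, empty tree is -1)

Insertion order: [36, 3, 24, 16]
Tree (level-order array): [36, 3, None, None, 24, 16]
Compute height bottom-up (empty subtree = -1):
  height(16) = 1 + max(-1, -1) = 0
  height(24) = 1 + max(0, -1) = 1
  height(3) = 1 + max(-1, 1) = 2
  height(36) = 1 + max(2, -1) = 3
Height = 3


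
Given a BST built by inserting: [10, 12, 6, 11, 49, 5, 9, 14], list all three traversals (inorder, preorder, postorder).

Tree insertion order: [10, 12, 6, 11, 49, 5, 9, 14]
Tree (level-order array): [10, 6, 12, 5, 9, 11, 49, None, None, None, None, None, None, 14]
Inorder (L, root, R): [5, 6, 9, 10, 11, 12, 14, 49]
Preorder (root, L, R): [10, 6, 5, 9, 12, 11, 49, 14]
Postorder (L, R, root): [5, 9, 6, 11, 14, 49, 12, 10]


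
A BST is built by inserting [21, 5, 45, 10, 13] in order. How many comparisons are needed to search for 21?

Search path for 21: 21
Found: True
Comparisons: 1


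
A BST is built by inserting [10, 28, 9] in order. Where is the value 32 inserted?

Starting tree (level order): [10, 9, 28]
Insertion path: 10 -> 28
Result: insert 32 as right child of 28
Final tree (level order): [10, 9, 28, None, None, None, 32]


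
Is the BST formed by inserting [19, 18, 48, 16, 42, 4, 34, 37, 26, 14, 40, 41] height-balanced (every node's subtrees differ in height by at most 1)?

Tree (level-order array): [19, 18, 48, 16, None, 42, None, 4, None, 34, None, None, 14, 26, 37, None, None, None, None, None, 40, None, 41]
Definition: a tree is height-balanced if, at every node, |h(left) - h(right)| <= 1 (empty subtree has height -1).
Bottom-up per-node check:
  node 14: h_left=-1, h_right=-1, diff=0 [OK], height=0
  node 4: h_left=-1, h_right=0, diff=1 [OK], height=1
  node 16: h_left=1, h_right=-1, diff=2 [FAIL (|1--1|=2 > 1)], height=2
  node 18: h_left=2, h_right=-1, diff=3 [FAIL (|2--1|=3 > 1)], height=3
  node 26: h_left=-1, h_right=-1, diff=0 [OK], height=0
  node 41: h_left=-1, h_right=-1, diff=0 [OK], height=0
  node 40: h_left=-1, h_right=0, diff=1 [OK], height=1
  node 37: h_left=-1, h_right=1, diff=2 [FAIL (|-1-1|=2 > 1)], height=2
  node 34: h_left=0, h_right=2, diff=2 [FAIL (|0-2|=2 > 1)], height=3
  node 42: h_left=3, h_right=-1, diff=4 [FAIL (|3--1|=4 > 1)], height=4
  node 48: h_left=4, h_right=-1, diff=5 [FAIL (|4--1|=5 > 1)], height=5
  node 19: h_left=3, h_right=5, diff=2 [FAIL (|3-5|=2 > 1)], height=6
Node 16 violates the condition: |1 - -1| = 2 > 1.
Result: Not balanced


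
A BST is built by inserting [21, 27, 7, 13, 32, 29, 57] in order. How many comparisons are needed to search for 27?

Search path for 27: 21 -> 27
Found: True
Comparisons: 2


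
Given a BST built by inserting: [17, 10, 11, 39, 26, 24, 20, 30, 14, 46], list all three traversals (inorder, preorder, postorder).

Tree insertion order: [17, 10, 11, 39, 26, 24, 20, 30, 14, 46]
Tree (level-order array): [17, 10, 39, None, 11, 26, 46, None, 14, 24, 30, None, None, None, None, 20]
Inorder (L, root, R): [10, 11, 14, 17, 20, 24, 26, 30, 39, 46]
Preorder (root, L, R): [17, 10, 11, 14, 39, 26, 24, 20, 30, 46]
Postorder (L, R, root): [14, 11, 10, 20, 24, 30, 26, 46, 39, 17]
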